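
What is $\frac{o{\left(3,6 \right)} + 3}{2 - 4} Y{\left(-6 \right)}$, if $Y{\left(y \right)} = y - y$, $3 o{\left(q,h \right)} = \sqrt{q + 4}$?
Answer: $0$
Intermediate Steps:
$o{\left(q,h \right)} = \frac{\sqrt{4 + q}}{3}$ ($o{\left(q,h \right)} = \frac{\sqrt{q + 4}}{3} = \frac{\sqrt{4 + q}}{3}$)
$Y{\left(y \right)} = 0$
$\frac{o{\left(3,6 \right)} + 3}{2 - 4} Y{\left(-6 \right)} = \frac{\frac{\sqrt{4 + 3}}{3} + 3}{2 - 4} \cdot 0 = \frac{\frac{\sqrt{7}}{3} + 3}{-2} \cdot 0 = \left(3 + \frac{\sqrt{7}}{3}\right) \left(- \frac{1}{2}\right) 0 = \left(- \frac{3}{2} - \frac{\sqrt{7}}{6}\right) 0 = 0$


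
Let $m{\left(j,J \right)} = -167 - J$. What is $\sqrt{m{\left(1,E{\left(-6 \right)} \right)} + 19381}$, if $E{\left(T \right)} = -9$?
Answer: $\sqrt{19223} \approx 138.65$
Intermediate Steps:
$\sqrt{m{\left(1,E{\left(-6 \right)} \right)} + 19381} = \sqrt{\left(-167 - -9\right) + 19381} = \sqrt{\left(-167 + 9\right) + 19381} = \sqrt{-158 + 19381} = \sqrt{19223}$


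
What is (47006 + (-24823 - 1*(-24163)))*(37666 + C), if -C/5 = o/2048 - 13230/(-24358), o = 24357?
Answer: 21734807453987161/12471296 ≈ 1.7428e+9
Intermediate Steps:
C = -1550957115/24942592 (C = -5*(24357/2048 - 13230/(-24358)) = -5*(24357*(1/2048) - 13230*(-1/24358)) = -5*(24357/2048 + 6615/12179) = -5*310191423/24942592 = -1550957115/24942592 ≈ -62.181)
(47006 + (-24823 - 1*(-24163)))*(37666 + C) = (47006 + (-24823 - 1*(-24163)))*(37666 - 1550957115/24942592) = (47006 + (-24823 + 24163))*(937936713157/24942592) = (47006 - 660)*(937936713157/24942592) = 46346*(937936713157/24942592) = 21734807453987161/12471296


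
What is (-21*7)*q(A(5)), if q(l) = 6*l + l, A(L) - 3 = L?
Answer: -8232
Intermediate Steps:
A(L) = 3 + L
q(l) = 7*l
(-21*7)*q(A(5)) = (-21*7)*(7*(3 + 5)) = -1029*8 = -147*56 = -8232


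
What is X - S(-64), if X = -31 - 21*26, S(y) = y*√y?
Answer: -577 + 512*I ≈ -577.0 + 512.0*I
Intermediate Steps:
S(y) = y^(3/2)
X = -577 (X = -31 - 546 = -577)
X - S(-64) = -577 - (-64)^(3/2) = -577 - (-512)*I = -577 + 512*I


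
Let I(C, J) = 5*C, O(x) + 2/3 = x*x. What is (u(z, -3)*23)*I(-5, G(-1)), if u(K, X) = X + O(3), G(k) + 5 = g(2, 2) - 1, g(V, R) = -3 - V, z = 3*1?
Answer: -9200/3 ≈ -3066.7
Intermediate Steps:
z = 3
O(x) = -2/3 + x**2 (O(x) = -2/3 + x*x = -2/3 + x**2)
G(k) = -11 (G(k) = -5 + ((-3 - 1*2) - 1) = -5 + ((-3 - 2) - 1) = -5 + (-5 - 1) = -5 - 6 = -11)
u(K, X) = 25/3 + X (u(K, X) = X + (-2/3 + 3**2) = X + (-2/3 + 9) = X + 25/3 = 25/3 + X)
(u(z, -3)*23)*I(-5, G(-1)) = ((25/3 - 3)*23)*(5*(-5)) = ((16/3)*23)*(-25) = (368/3)*(-25) = -9200/3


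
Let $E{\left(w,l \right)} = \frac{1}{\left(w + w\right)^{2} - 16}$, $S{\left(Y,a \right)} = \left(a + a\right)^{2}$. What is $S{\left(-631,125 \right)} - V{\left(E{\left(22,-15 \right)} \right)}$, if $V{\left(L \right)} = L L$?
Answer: $\frac{230399999999}{3686400} \approx 62500.0$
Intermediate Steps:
$S{\left(Y,a \right)} = 4 a^{2}$ ($S{\left(Y,a \right)} = \left(2 a\right)^{2} = 4 a^{2}$)
$E{\left(w,l \right)} = \frac{1}{-16 + 4 w^{2}}$ ($E{\left(w,l \right)} = \frac{1}{\left(2 w\right)^{2} - 16} = \frac{1}{4 w^{2} - 16} = \frac{1}{-16 + 4 w^{2}}$)
$V{\left(L \right)} = L^{2}$
$S{\left(-631,125 \right)} - V{\left(E{\left(22,-15 \right)} \right)} = 4 \cdot 125^{2} - \left(\frac{1}{4 \left(-4 + 22^{2}\right)}\right)^{2} = 4 \cdot 15625 - \left(\frac{1}{4 \left(-4 + 484\right)}\right)^{2} = 62500 - \left(\frac{1}{4 \cdot 480}\right)^{2} = 62500 - \left(\frac{1}{4} \cdot \frac{1}{480}\right)^{2} = 62500 - \left(\frac{1}{1920}\right)^{2} = 62500 - \frac{1}{3686400} = \frac{230399999999}{3686400}$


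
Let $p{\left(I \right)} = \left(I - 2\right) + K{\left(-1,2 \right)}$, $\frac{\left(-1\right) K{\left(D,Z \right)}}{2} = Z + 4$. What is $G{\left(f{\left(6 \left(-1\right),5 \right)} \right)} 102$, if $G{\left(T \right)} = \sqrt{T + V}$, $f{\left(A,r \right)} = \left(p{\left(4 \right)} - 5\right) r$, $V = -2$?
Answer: $102 i \sqrt{77} \approx 895.05 i$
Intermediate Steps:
$K{\left(D,Z \right)} = -8 - 2 Z$ ($K{\left(D,Z \right)} = - 2 \left(Z + 4\right) = - 2 \left(4 + Z\right) = -8 - 2 Z$)
$p{\left(I \right)} = -14 + I$ ($p{\left(I \right)} = \left(I - 2\right) - 12 = \left(-2 + I\right) - 12 = -14 + I$)
$f{\left(A,r \right)} = - 15 r$ ($f{\left(A,r \right)} = \left(\left(-14 + 4\right) - 5\right) r = \left(-10 - 5\right) r = - 15 r$)
$G{\left(T \right)} = \sqrt{-2 + T}$ ($G{\left(T \right)} = \sqrt{T - 2} = \sqrt{-2 + T}$)
$G{\left(f{\left(6 \left(-1\right),5 \right)} \right)} 102 = \sqrt{-2 - 75} \cdot 102 = \sqrt{-77} \cdot 102 = i \sqrt{77} \cdot 102 = 102 i \sqrt{77}$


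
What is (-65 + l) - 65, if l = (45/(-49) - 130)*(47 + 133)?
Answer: -1161070/49 ≈ -23695.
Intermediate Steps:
l = -1154700/49 (l = (45*(-1/49) - 130)*180 = (-45/49 - 130)*180 = -6415/49*180 = -1154700/49 ≈ -23565.)
(-65 + l) - 65 = (-65 - 1154700/49) - 65 = -1157885/49 - 65 = -1161070/49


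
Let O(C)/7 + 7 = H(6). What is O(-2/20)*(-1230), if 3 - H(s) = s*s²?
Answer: 1894200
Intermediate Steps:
H(s) = 3 - s³ (H(s) = 3 - s*s² = 3 - s³)
O(C) = -1540 (O(C) = -49 + 7*(3 - 1*6³) = -49 + 7*(3 - 1*216) = -49 + 7*(3 - 216) = -49 + 7*(-213) = -49 - 1491 = -1540)
O(-2/20)*(-1230) = -1540*(-1230) = 1894200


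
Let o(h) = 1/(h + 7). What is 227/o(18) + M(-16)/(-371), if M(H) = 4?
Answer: 2105421/371 ≈ 5675.0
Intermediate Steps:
o(h) = 1/(7 + h)
227/o(18) + M(-16)/(-371) = 227/(1/(7 + 18)) + 4/(-371) = 227/(1/25) + 4*(-1/371) = 227/(1/25) - 4/371 = 227*25 - 4/371 = 5675 - 4/371 = 2105421/371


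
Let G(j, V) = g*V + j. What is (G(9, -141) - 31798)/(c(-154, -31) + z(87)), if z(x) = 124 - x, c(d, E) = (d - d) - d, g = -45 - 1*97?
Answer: -11767/191 ≈ -61.607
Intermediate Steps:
g = -142 (g = -45 - 97 = -142)
c(d, E) = -d (c(d, E) = 0 - d = -d)
G(j, V) = j - 142*V (G(j, V) = -142*V + j = j - 142*V)
(G(9, -141) - 31798)/(c(-154, -31) + z(87)) = ((9 - 142*(-141)) - 31798)/(-1*(-154) + (124 - 1*87)) = ((9 + 20022) - 31798)/(154 + (124 - 87)) = (20031 - 31798)/(154 + 37) = -11767/191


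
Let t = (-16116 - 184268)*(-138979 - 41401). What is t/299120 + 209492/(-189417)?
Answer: 85580814644020/708230163 ≈ 1.2084e+5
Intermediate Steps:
t = 36145265920 (t = -200384*(-180380) = 36145265920)
t/299120 + 209492/(-189417) = 36145265920/299120 + 209492/(-189417) = 36145265920*(1/299120) + 209492*(-1/189417) = 451815824/3739 - 209492/189417 = 85580814644020/708230163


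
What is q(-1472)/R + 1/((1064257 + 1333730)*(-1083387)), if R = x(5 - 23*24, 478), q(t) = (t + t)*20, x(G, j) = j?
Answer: -320015010090241/2597947941969 ≈ -123.18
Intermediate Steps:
q(t) = 40*t (q(t) = (2*t)*20 = 40*t)
R = 478
q(-1472)/R + 1/((1064257 + 1333730)*(-1083387)) = (40*(-1472))/478 + 1/((1064257 + 1333730)*(-1083387)) = -58880*1/478 - 1/1083387/2397987 = -29440/239 + (1/2397987)*(-1/1083387) = -29440/239 - 1/2597947941969 = -320015010090241/2597947941969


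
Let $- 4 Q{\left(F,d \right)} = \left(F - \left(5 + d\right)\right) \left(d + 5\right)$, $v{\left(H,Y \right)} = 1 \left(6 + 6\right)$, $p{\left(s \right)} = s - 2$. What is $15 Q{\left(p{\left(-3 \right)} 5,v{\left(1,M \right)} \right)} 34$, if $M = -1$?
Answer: $91035$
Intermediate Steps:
$p{\left(s \right)} = -2 + s$ ($p{\left(s \right)} = s - 2 = -2 + s$)
$v{\left(H,Y \right)} = 12$ ($v{\left(H,Y \right)} = 1 \cdot 12 = 12$)
$Q{\left(F,d \right)} = - \frac{\left(5 + d\right) \left(-5 + F - d\right)}{4}$ ($Q{\left(F,d \right)} = - \frac{\left(F - \left(5 + d\right)\right) \left(d + 5\right)}{4} = - \frac{\left(-5 + F - d\right) \left(5 + d\right)}{4} = - \frac{\left(5 + d\right) \left(-5 + F - d\right)}{4}$)
$15 Q{\left(p{\left(-3 \right)} 5,v{\left(1,M \right)} \right)} 34 = 15 \left(\frac{25}{4} - \frac{5 \left(-2 - 3\right) 5}{4} + \frac{12^{2}}{4} + \frac{5}{2} \cdot 12 - \frac{1}{4} \left(-2 - 3\right) 5 \cdot 12\right) 34 = 15 \left(\frac{25}{4} - \frac{5 \left(\left(-5\right) 5\right)}{4} + \frac{1}{4} \cdot 144 + 30 - \frac{1}{4} \left(\left(-5\right) 5\right) 12\right) 34 = 15 \left(\frac{25}{4} - - \frac{125}{4} + 36 + 30 - \left(- \frac{25}{4}\right) 12\right) 34 = 15 \left(\frac{25}{4} + \frac{125}{4} + 36 + 30 + 75\right) 34 = 15 \cdot \frac{357}{2} \cdot 34 = \frac{5355}{2} \cdot 34 = 91035$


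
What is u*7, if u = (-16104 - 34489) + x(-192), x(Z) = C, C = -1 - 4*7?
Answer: -354354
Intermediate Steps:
C = -29 (C = -1 - 28 = -29)
x(Z) = -29
u = -50622 (u = (-16104 - 34489) - 29 = -50593 - 29 = -50622)
u*7 = -50622*7 = -354354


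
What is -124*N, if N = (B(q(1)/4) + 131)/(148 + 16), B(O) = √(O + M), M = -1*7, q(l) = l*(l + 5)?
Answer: -4061/41 - 31*I*√22/82 ≈ -99.049 - 1.7732*I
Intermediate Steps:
q(l) = l*(5 + l)
M = -7
B(O) = √(-7 + O) (B(O) = √(O - 7) = √(-7 + O))
N = 131/164 + I*√22/328 (N = (√(-7 + (1*(5 + 1))/4) + 131)/(148 + 16) = (√(-7 + (1*6)*(¼)) + 131)/164 = (√(-7 + 6*(¼)) + 131)*(1/164) = (√(-7 + 3/2) + 131)*(1/164) = (√(-11/2) + 131)*(1/164) = (I*√22/2 + 131)*(1/164) = (131 + I*√22/2)*(1/164) = 131/164 + I*√22/328 ≈ 0.79878 + 0.0143*I)
-124*N = -124*(131/164 + I*√22/328) = -4061/41 - 31*I*√22/82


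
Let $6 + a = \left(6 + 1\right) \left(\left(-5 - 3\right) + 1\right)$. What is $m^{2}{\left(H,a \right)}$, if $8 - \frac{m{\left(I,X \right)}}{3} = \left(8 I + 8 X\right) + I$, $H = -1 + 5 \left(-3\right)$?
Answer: $3154176$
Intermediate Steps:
$H = -16$ ($H = -1 - 15 = -16$)
$a = -55$ ($a = -6 + \left(6 + 1\right) \left(\left(-5 - 3\right) + 1\right) = -6 + 7 \left(-8 + 1\right) = -6 + 7 \left(-7\right) = -6 - 49 = -55$)
$m{\left(I,X \right)} = 24 - 27 I - 24 X$ ($m{\left(I,X \right)} = 24 - 3 \left(\left(8 I + 8 X\right) + I\right) = 24 - 3 \left(8 X + 9 I\right) = 24 - \left(24 X + 27 I\right) = 24 - 27 I - 24 X$)
$m^{2}{\left(H,a \right)} = \left(24 - -432 - -1320\right)^{2} = \left(24 + 432 + 1320\right)^{2} = 1776^{2} = 3154176$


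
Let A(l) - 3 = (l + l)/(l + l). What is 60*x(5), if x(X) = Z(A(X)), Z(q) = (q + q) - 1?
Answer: 420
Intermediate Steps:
A(l) = 4 (A(l) = 3 + (l + l)/(l + l) = 3 + (2*l)/((2*l)) = 3 + (2*l)*(1/(2*l)) = 3 + 1 = 4)
Z(q) = -1 + 2*q (Z(q) = 2*q - 1 = -1 + 2*q)
x(X) = 7 (x(X) = -1 + 2*4 = -1 + 8 = 7)
60*x(5) = 60*7 = 420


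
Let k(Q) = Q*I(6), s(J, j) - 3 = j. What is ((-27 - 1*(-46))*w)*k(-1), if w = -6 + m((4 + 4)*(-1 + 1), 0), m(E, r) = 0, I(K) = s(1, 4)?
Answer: 798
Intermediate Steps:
s(J, j) = 3 + j
I(K) = 7 (I(K) = 3 + 4 = 7)
w = -6 (w = -6 + 0 = -6)
k(Q) = 7*Q (k(Q) = Q*7 = 7*Q)
((-27 - 1*(-46))*w)*k(-1) = ((-27 - 1*(-46))*(-6))*(7*(-1)) = ((-27 + 46)*(-6))*(-7) = (19*(-6))*(-7) = -114*(-7) = 798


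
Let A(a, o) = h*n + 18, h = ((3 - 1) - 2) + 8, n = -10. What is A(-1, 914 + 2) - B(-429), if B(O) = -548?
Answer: 486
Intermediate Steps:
h = 8 (h = (2 - 2) + 8 = 0 + 8 = 8)
A(a, o) = -62 (A(a, o) = 8*(-10) + 18 = -80 + 18 = -62)
A(-1, 914 + 2) - B(-429) = -62 - 1*(-548) = -62 + 548 = 486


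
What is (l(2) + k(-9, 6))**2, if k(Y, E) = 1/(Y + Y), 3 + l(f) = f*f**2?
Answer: 7921/324 ≈ 24.448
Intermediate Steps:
l(f) = -3 + f**3 (l(f) = -3 + f*f**2 = -3 + f**3)
k(Y, E) = 1/(2*Y)
(l(2) + k(-9, 6))**2 = ((-3 + 2**3) + (1/2)/(-9))**2 = ((-3 + 8) + (1/2)*(-1/9))**2 = (5 - 1/18)**2 = (89/18)**2 = 7921/324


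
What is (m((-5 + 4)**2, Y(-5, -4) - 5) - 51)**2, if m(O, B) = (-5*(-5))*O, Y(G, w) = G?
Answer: 676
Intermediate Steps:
m(O, B) = 25*O
(m((-5 + 4)**2, Y(-5, -4) - 5) - 51)**2 = (25*(-5 + 4)**2 - 51)**2 = (25*(-1)**2 - 51)**2 = (25*1 - 51)**2 = (25 - 51)**2 = (-26)**2 = 676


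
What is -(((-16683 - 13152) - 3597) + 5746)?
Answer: 27686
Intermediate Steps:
-(((-16683 - 13152) - 3597) + 5746) = -((-29835 - 3597) + 5746) = -(-33432 + 5746) = -1*(-27686) = 27686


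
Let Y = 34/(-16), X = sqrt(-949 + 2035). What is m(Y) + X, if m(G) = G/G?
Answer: 1 + sqrt(1086) ≈ 33.955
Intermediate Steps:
X = sqrt(1086) ≈ 32.955
Y = -17/8 (Y = 34*(-1/16) = -17/8 ≈ -2.1250)
m(G) = 1
m(Y) + X = 1 + sqrt(1086)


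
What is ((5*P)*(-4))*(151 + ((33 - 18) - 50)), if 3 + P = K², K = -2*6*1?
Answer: -327120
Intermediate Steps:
K = -12 (K = -12*1 = -12)
P = 141 (P = -3 + (-12)² = -3 + 144 = 141)
((5*P)*(-4))*(151 + ((33 - 18) - 50)) = ((5*141)*(-4))*(151 + ((33 - 18) - 50)) = (705*(-4))*(151 + (15 - 50)) = -2820*(151 - 35) = -2820*116 = -327120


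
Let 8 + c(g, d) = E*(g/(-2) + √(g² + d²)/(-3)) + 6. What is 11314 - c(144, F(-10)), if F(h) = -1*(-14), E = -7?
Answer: 10812 - 14*√5233/3 ≈ 10474.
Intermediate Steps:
F(h) = 14
c(g, d) = -2 + 7*g/2 + 7*√(d² + g²)/3 (c(g, d) = -8 + (-7*(g/(-2) + √(g² + d²)/(-3)) + 6) = -8 + (-7*(g*(-½) + √(d² + g²)*(-⅓)) + 6) = -8 + (-7*(-g/2 - √(d² + g²)/3) + 6) = -8 + ((7*g/2 + 7*√(d² + g²)/3) + 6) = -8 + (6 + 7*g/2 + 7*√(d² + g²)/3) = -2 + 7*g/2 + 7*√(d² + g²)/3)
11314 - c(144, F(-10)) = 11314 - (-2 + (7/2)*144 + 7*√(14² + 144²)/3) = 11314 - (-2 + 504 + 7*√(196 + 20736)/3) = 11314 - (-2 + 504 + 7*√20932/3) = 11314 - (-2 + 504 + 7*(2*√5233)/3) = 11314 - (-2 + 504 + 14*√5233/3) = 11314 - (502 + 14*√5233/3) = 11314 + (-502 - 14*√5233/3) = 10812 - 14*√5233/3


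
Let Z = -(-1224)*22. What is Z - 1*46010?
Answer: -19082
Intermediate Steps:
Z = 26928 (Z = -18*(-1496) = 26928)
Z - 1*46010 = 26928 - 1*46010 = 26928 - 46010 = -19082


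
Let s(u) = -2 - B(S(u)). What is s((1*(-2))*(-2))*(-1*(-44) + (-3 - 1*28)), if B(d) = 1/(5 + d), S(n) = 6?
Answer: -299/11 ≈ -27.182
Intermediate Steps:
s(u) = -23/11 (s(u) = -2 - 1/(5 + 6) = -2 - 1/11 = -23/11)
s((1*(-2))*(-2))*(-1*(-44) + (-3 - 1*28)) = -23*(-1*(-44) + (-3 - 1*28))/11 = -23*(44 + (-3 - 28))/11 = -23*(44 - 31)/11 = -23/11*13 = -299/11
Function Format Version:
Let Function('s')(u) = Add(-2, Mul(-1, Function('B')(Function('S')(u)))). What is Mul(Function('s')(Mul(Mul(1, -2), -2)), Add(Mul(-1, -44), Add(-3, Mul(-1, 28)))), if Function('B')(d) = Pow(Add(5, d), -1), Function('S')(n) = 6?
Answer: Rational(-299, 11) ≈ -27.182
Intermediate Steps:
Function('s')(u) = Rational(-23, 11) (Function('s')(u) = Add(-2, Mul(-1, Pow(Add(5, 6), -1))) = Add(-2, Mul(-1, Pow(11, -1))) = Add(-2, Mul(-1, Rational(1, 11))) = Add(-2, Rational(-1, 11)) = Rational(-23, 11))
Mul(Function('s')(Mul(Mul(1, -2), -2)), Add(Mul(-1, -44), Add(-3, Mul(-1, 28)))) = Mul(Rational(-23, 11), Add(Mul(-1, -44), Add(-3, Mul(-1, 28)))) = Mul(Rational(-23, 11), Add(44, Add(-3, -28))) = Mul(Rational(-23, 11), Add(44, -31)) = Mul(Rational(-23, 11), 13) = Rational(-299, 11)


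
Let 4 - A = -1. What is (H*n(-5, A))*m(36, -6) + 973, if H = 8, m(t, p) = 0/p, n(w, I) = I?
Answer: 973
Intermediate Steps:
A = 5 (A = 4 - 1*(-1) = 4 + 1 = 5)
m(t, p) = 0
(H*n(-5, A))*m(36, -6) + 973 = (8*5)*0 + 973 = 40*0 + 973 = 0 + 973 = 973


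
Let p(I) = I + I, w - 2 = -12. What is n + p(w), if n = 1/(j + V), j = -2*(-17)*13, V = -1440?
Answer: -19961/998 ≈ -20.001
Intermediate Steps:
w = -10 (w = 2 - 12 = -10)
j = 442 (j = 34*13 = 442)
p(I) = 2*I
n = -1/998 (n = 1/(442 - 1440) = 1/(-998) = -1/998 ≈ -0.0010020)
n + p(w) = -1/998 + 2*(-10) = -1/998 - 20 = -19961/998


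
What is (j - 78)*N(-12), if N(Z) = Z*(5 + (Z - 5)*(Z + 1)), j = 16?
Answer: 142848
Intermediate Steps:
N(Z) = Z*(5 + (1 + Z)*(-5 + Z)) (N(Z) = Z*(5 + (-5 + Z)*(1 + Z)) = Z*(5 + (1 + Z)*(-5 + Z)))
(j - 78)*N(-12) = (16 - 78)*((-12)**2*(-4 - 12)) = -8928*(-16) = -62*(-2304) = 142848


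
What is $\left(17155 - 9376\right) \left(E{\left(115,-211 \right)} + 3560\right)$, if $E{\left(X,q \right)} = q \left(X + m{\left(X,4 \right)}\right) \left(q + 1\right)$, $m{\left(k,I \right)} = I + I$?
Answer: $42424254510$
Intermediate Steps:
$m{\left(k,I \right)} = 2 I$
$E{\left(X,q \right)} = q \left(1 + q\right) \left(8 + X\right)$ ($E{\left(X,q \right)} = q \left(X + 2 \cdot 4\right) \left(q + 1\right) = q \left(X + 8\right) \left(1 + q\right) = q \left(8 + X\right) \left(1 + q\right) = q \left(1 + q\right) \left(8 + X\right)$)
$\left(17155 - 9376\right) \left(E{\left(115,-211 \right)} + 3560\right) = \left(17155 - 9376\right) \left(- 211 \left(8 + 115 + 8 \left(-211\right) + 115 \left(-211\right)\right) + 3560\right) = 7779 \left(- 211 \left(8 + 115 - 1688 - 24265\right) + 3560\right) = 7779 \left(\left(-211\right) \left(-25830\right) + 3560\right) = 7779 \left(5450130 + 3560\right) = 7779 \cdot 5453690 = 42424254510$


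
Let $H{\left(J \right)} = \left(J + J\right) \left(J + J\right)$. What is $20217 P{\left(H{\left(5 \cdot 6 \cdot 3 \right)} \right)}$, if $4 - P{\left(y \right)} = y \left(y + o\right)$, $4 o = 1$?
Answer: $-21223161596832$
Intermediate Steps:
$o = \frac{1}{4}$ ($o = \frac{1}{4} \cdot 1 = \frac{1}{4} \approx 0.25$)
$H{\left(J \right)} = 4 J^{2}$ ($H{\left(J \right)} = 2 J 2 J = 4 J^{2}$)
$P{\left(y \right)} = 4 - y \left(\frac{1}{4} + y\right)$ ($P{\left(y \right)} = 4 - y \left(y + \frac{1}{4}\right) = 4 - y \left(\frac{1}{4} + y\right)$)
$20217 P{\left(H{\left(5 \cdot 6 \cdot 3 \right)} \right)} = 20217 \left(4 - \left(4 \left(5 \cdot 6 \cdot 3\right)^{2}\right)^{2} - \frac{4 \left(5 \cdot 6 \cdot 3\right)^{2}}{4}\right) = 20217 \left(4 - \left(4 \left(30 \cdot 3\right)^{2}\right)^{2} - \frac{4 \left(30 \cdot 3\right)^{2}}{4}\right) = 20217 \left(4 - \left(4 \cdot 90^{2}\right)^{2} - \frac{4 \cdot 90^{2}}{4}\right) = 20217 \left(4 - \left(4 \cdot 8100\right)^{2} - \frac{4 \cdot 8100}{4}\right) = 20217 \left(4 - 32400^{2} - 8100\right) = 20217 \left(4 - 1049760000 - 8100\right) = 20217 \left(-1049768096\right) = -21223161596832$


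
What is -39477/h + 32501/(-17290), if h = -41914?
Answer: -1277612/1362205 ≈ -0.93790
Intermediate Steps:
-39477/h + 32501/(-17290) = -39477/(-41914) + 32501/(-17290) = -39477*(-1/41914) + 32501*(-1/17290) = 39477/41914 - 4643/2470 = -1277612/1362205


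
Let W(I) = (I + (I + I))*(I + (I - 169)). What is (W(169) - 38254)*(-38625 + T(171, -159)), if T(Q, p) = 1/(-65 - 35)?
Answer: -183194559929/100 ≈ -1.8319e+9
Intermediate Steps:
T(Q, p) = -1/100 (T(Q, p) = 1/(-100) = -1/100)
W(I) = 3*I*(-169 + 2*I) (W(I) = (I + 2*I)*(I + (-169 + I)) = (3*I)*(-169 + 2*I) = 3*I*(-169 + 2*I))
(W(169) - 38254)*(-38625 + T(171, -159)) = (3*169*(-169 + 2*169) - 38254)*(-38625 - 1/100) = (3*169*(-169 + 338) - 38254)*(-3862501/100) = (3*169*169 - 38254)*(-3862501/100) = (85683 - 38254)*(-3862501/100) = 47429*(-3862501/100) = -183194559929/100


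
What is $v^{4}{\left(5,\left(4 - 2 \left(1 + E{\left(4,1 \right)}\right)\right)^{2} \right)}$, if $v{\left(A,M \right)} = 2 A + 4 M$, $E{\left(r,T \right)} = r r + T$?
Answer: $284233838503696$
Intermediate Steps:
$E{\left(r,T \right)} = T + r^{2}$ ($E{\left(r,T \right)} = r^{2} + T = T + r^{2}$)
$v^{4}{\left(5,\left(4 - 2 \left(1 + E{\left(4,1 \right)}\right)\right)^{2} \right)} = \left(2 \cdot 5 + 4 \left(4 - 2 \left(1 + \left(1 + 4^{2}\right)\right)\right)^{2}\right)^{4} = \left(10 + 4 \left(4 - 2 \left(1 + \left(1 + 16\right)\right)\right)^{2}\right)^{4} = \left(10 + 4 \left(4 - 2 \left(1 + 17\right)\right)^{2}\right)^{4} = \left(10 + 4 \left(4 - 36\right)^{2}\right)^{4} = \left(10 + 4 \left(-32\right)^{2}\right)^{4} = \left(10 + 4 \cdot 1024\right)^{4} = \left(10 + 4096\right)^{4} = 4106^{4} = 284233838503696$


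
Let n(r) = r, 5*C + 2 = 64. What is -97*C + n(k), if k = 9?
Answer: -5969/5 ≈ -1193.8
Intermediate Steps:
C = 62/5 (C = -⅖ + (⅕)*64 = -⅖ + 64/5 = 62/5 ≈ 12.400)
-97*C + n(k) = -97*62/5 + 9 = -6014/5 + 9 = -5969/5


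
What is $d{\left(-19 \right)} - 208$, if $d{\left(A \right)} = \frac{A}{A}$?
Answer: $-207$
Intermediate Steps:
$d{\left(A \right)} = 1$
$d{\left(-19 \right)} - 208 = 1 - 208 = -207$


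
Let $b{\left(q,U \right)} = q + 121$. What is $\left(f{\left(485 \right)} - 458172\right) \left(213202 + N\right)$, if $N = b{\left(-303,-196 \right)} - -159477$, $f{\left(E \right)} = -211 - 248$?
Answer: $-170838671607$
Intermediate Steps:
$f{\left(E \right)} = -459$
$b{\left(q,U \right)} = 121 + q$
$N = 159295$ ($N = \left(121 - 303\right) - -159477 = -182 + 159477 = 159295$)
$\left(f{\left(485 \right)} - 458172\right) \left(213202 + N\right) = \left(-459 - 458172\right) \left(213202 + 159295\right) = \left(-458631\right) 372497 = -170838671607$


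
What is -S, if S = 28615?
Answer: -28615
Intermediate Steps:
-S = -1*28615 = -28615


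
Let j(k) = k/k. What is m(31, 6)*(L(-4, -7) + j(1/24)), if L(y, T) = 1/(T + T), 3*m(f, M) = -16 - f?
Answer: -611/42 ≈ -14.548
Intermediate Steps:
m(f, M) = -16/3 - f/3 (m(f, M) = (-16 - f)/3 = -16/3 - f/3)
j(k) = 1
L(y, T) = 1/(2*T)
m(31, 6)*(L(-4, -7) + j(1/24)) = (-16/3 - 1/3*31)*((1/2)/(-7) + 1) = (-16/3 - 31/3)*((1/2)*(-1/7) + 1) = -47*(-1/14 + 1)/3 = -47/3*13/14 = -611/42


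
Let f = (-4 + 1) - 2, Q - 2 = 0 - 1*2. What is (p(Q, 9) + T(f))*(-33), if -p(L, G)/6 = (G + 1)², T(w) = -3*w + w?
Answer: 19470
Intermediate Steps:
Q = 0 (Q = 2 + (0 - 1*2) = 2 + (0 - 2) = 2 - 2 = 0)
f = -5 (f = -3 - 2 = -5)
T(w) = -2*w
p(L, G) = -6*(1 + G)² (p(L, G) = -6*(G + 1)² = -6*(1 + G)²)
(p(Q, 9) + T(f))*(-33) = (-6*(1 + 9)² - 2*(-5))*(-33) = (-6*10² + 10)*(-33) = (-6*100 + 10)*(-33) = (-600 + 10)*(-33) = -590*(-33) = 19470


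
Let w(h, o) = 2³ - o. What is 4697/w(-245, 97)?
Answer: -4697/89 ≈ -52.775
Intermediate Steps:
w(h, o) = 8 - o
4697/w(-245, 97) = 4697/(8 - 1*97) = 4697/(8 - 97) = 4697/(-89) = 4697*(-1/89) = -4697/89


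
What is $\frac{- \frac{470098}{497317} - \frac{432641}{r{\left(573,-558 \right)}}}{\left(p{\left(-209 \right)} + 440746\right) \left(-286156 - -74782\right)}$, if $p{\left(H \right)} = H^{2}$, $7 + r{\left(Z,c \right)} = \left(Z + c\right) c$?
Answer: $- \frac{211221713251}{426581215665606555282} \approx -4.9515 \cdot 10^{-10}$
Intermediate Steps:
$r{\left(Z,c \right)} = -7 + c \left(Z + c\right)$ ($r{\left(Z,c \right)} = -7 + \left(Z + c\right) c = -7 + c \left(Z + c\right)$)
$\frac{- \frac{470098}{497317} - \frac{432641}{r{\left(573,-558 \right)}}}{\left(p{\left(-209 \right)} + 440746\right) \left(-286156 - -74782\right)} = \frac{- \frac{470098}{497317} - \frac{432641}{-7 + \left(-558\right)^{2} + 573 \left(-558\right)}}{\left(\left(-209\right)^{2} + 440746\right) \left(-286156 - -74782\right)} = \frac{\left(-470098\right) \frac{1}{497317} - \frac{432641}{-7 + 311364 - 319734}}{\left(43681 + 440746\right) \left(-286156 + 74782\right)} = \frac{- \frac{470098}{497317} - \frac{432641}{-8377}}{484427 \left(-211374\right)} = \frac{- \frac{470098}{497317} - - \frac{432641}{8377}}{-102395272698} = \left(- \frac{470098}{497317} + \frac{432641}{8377}\right) \left(- \frac{1}{102395272698}\right) = \frac{211221713251}{4166024509} \left(- \frac{1}{102395272698}\right) = - \frac{211221713251}{426581215665606555282}$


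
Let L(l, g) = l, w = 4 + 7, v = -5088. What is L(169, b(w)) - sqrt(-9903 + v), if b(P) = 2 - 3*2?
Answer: 169 - I*sqrt(14991) ≈ 169.0 - 122.44*I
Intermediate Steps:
w = 11
b(P) = -4 (b(P) = 2 - 6 = -4)
L(169, b(w)) - sqrt(-9903 + v) = 169 - sqrt(-9903 - 5088) = 169 - sqrt(-14991) = 169 - I*sqrt(14991)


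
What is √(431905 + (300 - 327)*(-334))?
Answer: √440923 ≈ 664.02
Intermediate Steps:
√(431905 + (300 - 327)*(-334)) = √(431905 - 27*(-334)) = √(431905 + 9018) = √440923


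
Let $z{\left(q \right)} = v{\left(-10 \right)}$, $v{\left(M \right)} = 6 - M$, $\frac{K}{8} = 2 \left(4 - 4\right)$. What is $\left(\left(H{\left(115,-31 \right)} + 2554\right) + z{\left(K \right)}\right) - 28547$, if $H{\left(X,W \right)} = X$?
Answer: $-25862$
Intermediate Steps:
$K = 0$ ($K = 8 \cdot 2 \left(4 - 4\right) = 8 \cdot 2 \cdot 0 = 8 \cdot 0 = 0$)
$z{\left(q \right)} = 16$ ($z{\left(q \right)} = 6 - -10 = 6 + 10 = 16$)
$\left(\left(H{\left(115,-31 \right)} + 2554\right) + z{\left(K \right)}\right) - 28547 = \left(\left(115 + 2554\right) + 16\right) - 28547 = \left(2669 + 16\right) - 28547 = 2685 - 28547 = -25862$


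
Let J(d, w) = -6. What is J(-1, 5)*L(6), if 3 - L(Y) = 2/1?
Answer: -6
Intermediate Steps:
L(Y) = 1 (L(Y) = 3 - 2/1 = 3 - 2 = 1)
J(-1, 5)*L(6) = -6*1 = -6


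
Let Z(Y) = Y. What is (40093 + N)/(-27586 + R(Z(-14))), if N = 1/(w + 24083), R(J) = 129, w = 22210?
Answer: -1856025250/1271066901 ≈ -1.4602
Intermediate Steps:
N = 1/46293 (N = 1/(22210 + 24083) = 1/46293 ≈ 2.1602e-5)
(40093 + N)/(-27586 + R(Z(-14))) = (40093 + 1/46293)/(-27586 + 129) = (1856025250/46293)/(-27457) = (1856025250/46293)*(-1/27457) = -1856025250/1271066901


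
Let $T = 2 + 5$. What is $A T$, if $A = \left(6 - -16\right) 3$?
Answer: $462$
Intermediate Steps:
$T = 7$
$A = 66$ ($A = \left(6 + 16\right) 3 = 22 \cdot 3 = 66$)
$A T = 66 \cdot 7 = 462$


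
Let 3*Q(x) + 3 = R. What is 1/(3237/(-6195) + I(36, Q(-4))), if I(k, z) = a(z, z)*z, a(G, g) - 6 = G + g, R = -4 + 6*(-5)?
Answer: 18585/4268969 ≈ 0.0043535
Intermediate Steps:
R = -34 (R = -4 - 30 = -34)
a(G, g) = 6 + G + g (a(G, g) = 6 + (G + g) = 6 + G + g)
Q(x) = -37/3 (Q(x) = -1 + (⅓)*(-34) = -1 - 34/3 = -37/3)
I(k, z) = z*(6 + 2*z) (I(k, z) = (6 + z + z)*z = (6 + 2*z)*z = z*(6 + 2*z))
1/(3237/(-6195) + I(36, Q(-4))) = 1/(3237/(-6195) + 2*(-37/3)*(3 - 37/3)) = 1/(3237*(-1/6195) + 2*(-37/3)*(-28/3)) = 1/(-1079/2065 + 2072/9) = 1/(4268969/18585) = 18585/4268969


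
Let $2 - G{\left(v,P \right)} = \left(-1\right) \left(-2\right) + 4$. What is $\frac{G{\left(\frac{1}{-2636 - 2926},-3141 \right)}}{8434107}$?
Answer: $- \frac{4}{8434107} \approx -4.7426 \cdot 10^{-7}$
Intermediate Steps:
$G{\left(v,P \right)} = -4$ ($G{\left(v,P \right)} = 2 - \left(\left(-1\right) \left(-2\right) + 4\right) = 2 - \left(2 + 4\right) = 2 - 6 = -4$)
$\frac{G{\left(\frac{1}{-2636 - 2926},-3141 \right)}}{8434107} = - \frac{4}{8434107}$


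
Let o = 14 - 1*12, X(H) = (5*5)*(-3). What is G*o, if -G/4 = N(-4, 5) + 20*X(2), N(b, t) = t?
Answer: 11960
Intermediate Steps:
X(H) = -75 (X(H) = 25*(-3) = -75)
G = 5980 (G = -4*(5 + 20*(-75)) = -4*(5 - 1500) = -4*(-1495) = 5980)
o = 2 (o = 14 - 12 = 2)
G*o = 5980*2 = 11960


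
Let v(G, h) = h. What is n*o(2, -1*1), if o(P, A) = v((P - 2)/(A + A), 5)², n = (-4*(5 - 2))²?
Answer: 3600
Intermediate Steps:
n = 144 (n = (-4*3)² = (-12)² = 144)
o(P, A) = 25 (o(P, A) = 5² = 25)
n*o(2, -1*1) = 144*25 = 3600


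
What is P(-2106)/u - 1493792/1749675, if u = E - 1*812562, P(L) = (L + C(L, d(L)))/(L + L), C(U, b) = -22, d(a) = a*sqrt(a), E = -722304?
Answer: -402381386991386/471308175330525 ≈ -0.85375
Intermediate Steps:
d(a) = a**(3/2)
P(L) = (-22 + L)/(2*L) (P(L) = (L - 22)/(L + L) = (-22 + L)/((2*L)) = (-22 + L)*(1/(2*L)) = (-22 + L)/(2*L))
u = -1534866 (u = -722304 - 1*812562 = -722304 - 812562 = -1534866)
P(-2106)/u - 1493792/1749675 = ((1/2)*(-22 - 2106)/(-2106))/(-1534866) - 1493792/1749675 = ((1/2)*(-1/2106)*(-2128))*(-1/1534866) - 1493792*1/1749675 = (532/1053)*(-1/1534866) - 1493792/1749675 = -266/808106949 - 1493792/1749675 = -402381386991386/471308175330525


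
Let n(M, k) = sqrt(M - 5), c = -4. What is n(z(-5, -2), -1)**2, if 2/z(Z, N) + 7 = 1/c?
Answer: -153/29 ≈ -5.2759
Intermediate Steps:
z(Z, N) = -8/29 (z(Z, N) = 2/(-7 + 1/(-4)) = 2/(-7 - 1/4) = 2/(-29/4) = 2*(-4/29) = -8/29)
n(M, k) = sqrt(-5 + M)
n(z(-5, -2), -1)**2 = (sqrt(-5 - 8/29))**2 = (sqrt(-153/29))**2 = (3*I*sqrt(493)/29)**2 = -153/29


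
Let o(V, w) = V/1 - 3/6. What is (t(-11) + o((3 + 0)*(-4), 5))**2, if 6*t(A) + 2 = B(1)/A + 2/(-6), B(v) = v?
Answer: 6528025/39204 ≈ 166.51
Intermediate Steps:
o(V, w) = -1/2 + V (o(V, w) = V*1 - 3*1/6 = V - 1/2 = -1/2 + V)
t(A) = -7/18 + 1/(6*A) (t(A) = -1/3 + (1/A + 2/(-6))/6 = -1/3 + (1/A + 2*(-1/6))/6 = -1/3 + (1/A - 1/3)/6 = -1/3 + (-1/3 + 1/A)/6 = -1/3 + (-1/18 + 1/(6*A)) = -7/18 + 1/(6*A))
(t(-11) + o((3 + 0)*(-4), 5))**2 = ((1/18)*(3 - 7*(-11))/(-11) + (-1/2 + (3 + 0)*(-4)))**2 = ((1/18)*(-1/11)*(3 + 77) + (-1/2 + 3*(-4)))**2 = ((1/18)*(-1/11)*80 + (-1/2 - 12))**2 = (-40/99 - 25/2)**2 = (-2555/198)**2 = 6528025/39204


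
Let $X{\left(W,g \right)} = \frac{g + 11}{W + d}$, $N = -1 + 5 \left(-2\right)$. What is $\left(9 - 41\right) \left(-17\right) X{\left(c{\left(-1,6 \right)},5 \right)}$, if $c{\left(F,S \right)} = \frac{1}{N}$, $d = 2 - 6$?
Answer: $- \frac{95744}{45} \approx -2127.6$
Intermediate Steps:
$d = -4$ ($d = 2 - 6 = -4$)
$N = -11$ ($N = -1 - 10 = -11$)
$c{\left(F,S \right)} = - \frac{1}{11}$ ($c{\left(F,S \right)} = \frac{1}{-11} = - \frac{1}{11}$)
$X{\left(W,g \right)} = \frac{11 + g}{-4 + W}$ ($X{\left(W,g \right)} = \frac{g + 11}{W - 4} = \frac{11 + g}{-4 + W}$)
$\left(9 - 41\right) \left(-17\right) X{\left(c{\left(-1,6 \right)},5 \right)} = \left(9 - 41\right) \left(-17\right) \frac{11 + 5}{-4 - \frac{1}{11}} = \left(-32\right) \left(-17\right) \frac{1}{- \frac{45}{11}} \cdot 16 = 544 \left(\left(- \frac{11}{45}\right) 16\right) = 544 \left(- \frac{176}{45}\right) = - \frac{95744}{45}$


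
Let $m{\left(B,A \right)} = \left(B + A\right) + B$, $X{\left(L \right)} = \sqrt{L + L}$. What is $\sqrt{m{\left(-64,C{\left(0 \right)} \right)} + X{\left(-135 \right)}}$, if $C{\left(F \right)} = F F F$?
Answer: $\sqrt{-128 + 3 i \sqrt{30}} \approx 0.7247 + 11.337 i$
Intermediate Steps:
$X{\left(L \right)} = \sqrt{2} \sqrt{L}$ ($X{\left(L \right)} = \sqrt{2 L} = \sqrt{2} \sqrt{L}$)
$C{\left(F \right)} = F^{3}$ ($C{\left(F \right)} = F^{2} F = F^{3}$)
$m{\left(B,A \right)} = A + 2 B$ ($m{\left(B,A \right)} = \left(A + B\right) + B = A + 2 B$)
$\sqrt{m{\left(-64,C{\left(0 \right)} \right)} + X{\left(-135 \right)}} = \sqrt{\left(0^{3} + 2 \left(-64\right)\right) + \sqrt{2} \sqrt{-135}} = \sqrt{\left(0 - 128\right) + \sqrt{2} \cdot 3 i \sqrt{15}} = \sqrt{-128 + 3 i \sqrt{30}}$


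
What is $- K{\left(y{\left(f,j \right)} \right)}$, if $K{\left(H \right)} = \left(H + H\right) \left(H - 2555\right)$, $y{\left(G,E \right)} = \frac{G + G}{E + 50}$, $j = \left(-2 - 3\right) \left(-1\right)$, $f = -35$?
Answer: $- \frac{787332}{121} \approx -6506.9$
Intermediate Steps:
$j = 5$ ($j = \left(-5\right) \left(-1\right) = 5$)
$y{\left(G,E \right)} = \frac{2 G}{50 + E}$
$K{\left(H \right)} = 2 H \left(-2555 + H\right)$
$- K{\left(y{\left(f,j \right)} \right)} = - 2 \cdot 2 \left(-35\right) \frac{1}{50 + 5} \left(-2555 + 2 \left(-35\right) \frac{1}{50 + 5}\right) = - 2 \cdot 2 \left(-35\right) \frac{1}{55} \left(-2555 + 2 \left(-35\right) \frac{1}{55}\right) = - \frac{2 \left(-14\right) \left(-2555 - \frac{14}{11}\right)}{11} = - \frac{2 \left(-14\right) \left(-28119\right)}{11 \cdot 11} = \left(-1\right) \frac{787332}{121} = - \frac{787332}{121}$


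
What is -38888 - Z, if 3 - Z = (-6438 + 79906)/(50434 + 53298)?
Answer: -1008541936/25933 ≈ -38890.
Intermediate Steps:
Z = 59432/25933 (Z = 3 - (-6438 + 79906)/(50434 + 53298) = 3 - 73468/103732 = 3 - 1*18367/25933 = 3 - 18367/25933 = 59432/25933 ≈ 2.2918)
-38888 - Z = -38888 - 1*59432/25933 = -38888 - 59432/25933 = -1008541936/25933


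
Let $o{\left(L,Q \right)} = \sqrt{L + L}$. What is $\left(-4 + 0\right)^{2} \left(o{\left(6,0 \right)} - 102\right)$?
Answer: $-1632 + 32 \sqrt{3} \approx -1576.6$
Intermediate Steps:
$o{\left(L,Q \right)} = \sqrt{2} \sqrt{L}$ ($o{\left(L,Q \right)} = \sqrt{2 L} = \sqrt{2} \sqrt{L}$)
$\left(-4 + 0\right)^{2} \left(o{\left(6,0 \right)} - 102\right) = \left(-4 + 0\right)^{2} \left(\sqrt{2} \sqrt{6} - 102\right) = \left(-4\right)^{2} \left(2 \sqrt{3} - 102\right) = 16 \left(-102 + 2 \sqrt{3}\right) = -1632 + 32 \sqrt{3}$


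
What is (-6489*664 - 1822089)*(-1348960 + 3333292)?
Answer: -12165512860620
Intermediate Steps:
(-6489*664 - 1822089)*(-1348960 + 3333292) = (-4308696 - 1822089)*1984332 = -6130785*1984332 = -12165512860620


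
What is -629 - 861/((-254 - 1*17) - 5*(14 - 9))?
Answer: -185323/296 ≈ -626.09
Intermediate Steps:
-629 - 861/((-254 - 1*17) - 5*(14 - 9)) = -629 - 861/((-254 - 17) - 5*5) = -629 - 861/(-271 - 25) = -629 - 861/(-296) = -629 - 861*(-1/296) = -629 + 861/296 = -185323/296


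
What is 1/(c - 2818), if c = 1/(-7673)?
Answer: -7673/21622515 ≈ -0.00035486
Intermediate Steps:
c = -1/7673 ≈ -0.00013033
1/(c - 2818) = 1/(-1/7673 - 2818) = 1/(-21622515/7673) = -7673/21622515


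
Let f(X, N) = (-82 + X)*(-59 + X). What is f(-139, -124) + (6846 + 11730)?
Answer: 62334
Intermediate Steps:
f(-139, -124) + (6846 + 11730) = (4838 + (-139)² - 141*(-139)) + (6846 + 11730) = (4838 + 19321 + 19599) + 18576 = 43758 + 18576 = 62334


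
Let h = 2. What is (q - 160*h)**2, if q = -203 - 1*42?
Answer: 319225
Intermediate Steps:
q = -245 (q = -203 - 42 = -245)
(q - 160*h)**2 = (-245 - 160*2)**2 = (-245 - 320)**2 = (-565)**2 = 319225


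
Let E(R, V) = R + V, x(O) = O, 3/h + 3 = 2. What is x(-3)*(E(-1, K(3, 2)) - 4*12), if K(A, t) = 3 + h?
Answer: 147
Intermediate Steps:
h = -3 (h = 3/(-3 + 2) = 3/(-1) = 3*(-1) = -3)
K(A, t) = 0 (K(A, t) = 3 - 3 = 0)
x(-3)*(E(-1, K(3, 2)) - 4*12) = -3*((-1 + 0) - 4*12) = -3*(-1 - 48) = -3*(-49) = 147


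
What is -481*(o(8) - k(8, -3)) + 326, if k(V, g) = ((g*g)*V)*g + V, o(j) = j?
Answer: -103570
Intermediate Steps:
k(V, g) = V + V*g**3 (k(V, g) = (g**2*V)*g + V = (V*g**2)*g + V = V*g**3 + V = V + V*g**3)
-481*(o(8) - k(8, -3)) + 326 = -481*(8 - 8*(1 + (-3)**3)) + 326 = -481*(8 - 8*(1 - 27)) + 326 = -481*(8 - 8*(-26)) + 326 = -481*(8 - 1*(-208)) + 326 = -481*(8 + 208) + 326 = -481*216 + 326 = -103896 + 326 = -103570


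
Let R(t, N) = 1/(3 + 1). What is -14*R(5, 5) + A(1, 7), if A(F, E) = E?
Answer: 7/2 ≈ 3.5000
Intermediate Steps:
R(t, N) = ¼ (R(t, N) = 1/4 = ¼)
-14*R(5, 5) + A(1, 7) = -14*¼ + 7 = -7/2 + 7 = 7/2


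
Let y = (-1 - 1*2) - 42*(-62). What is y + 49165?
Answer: 51766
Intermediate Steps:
y = 2601 (y = (-1 - 2) + 2604 = -3 + 2604 = 2601)
y + 49165 = 2601 + 49165 = 51766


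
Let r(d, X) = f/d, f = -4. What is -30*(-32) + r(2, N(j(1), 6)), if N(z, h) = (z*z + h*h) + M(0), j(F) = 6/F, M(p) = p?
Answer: 958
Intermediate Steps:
N(z, h) = h**2 + z**2 (N(z, h) = (z*z + h*h) + 0 = (z**2 + h**2) + 0 = (h**2 + z**2) + 0 = h**2 + z**2)
r(d, X) = -4/d
-30*(-32) + r(2, N(j(1), 6)) = -30*(-32) - 4/2 = 960 - 4*1/2 = 960 - 2 = 958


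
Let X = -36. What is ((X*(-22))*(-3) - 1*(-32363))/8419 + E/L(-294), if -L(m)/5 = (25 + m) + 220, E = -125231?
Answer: -1046972974/2062655 ≈ -507.58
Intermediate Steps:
L(m) = -1225 - 5*m (L(m) = -5*((25 + m) + 220) = -5*(245 + m) = -1225 - 5*m)
((X*(-22))*(-3) - 1*(-32363))/8419 + E/L(-294) = (-36*(-22)*(-3) - 1*(-32363))/8419 - 125231/(-1225 - 5*(-294)) = (792*(-3) + 32363)*(1/8419) - 125231/(-1225 + 1470) = (-2376 + 32363)*(1/8419) - 125231/245 = 29987*(1/8419) - 125231*1/245 = 29987/8419 - 125231/245 = -1046972974/2062655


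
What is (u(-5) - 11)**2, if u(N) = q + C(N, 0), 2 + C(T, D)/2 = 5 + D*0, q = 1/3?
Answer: 196/9 ≈ 21.778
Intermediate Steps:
q = 1/3 ≈ 0.33333
C(T, D) = 6 (C(T, D) = -4 + 2*(5 + D*0) = -4 + 2*(5 + 0) = -4 + 2*5 = -4 + 10 = 6)
u(N) = 19/3 (u(N) = 1/3 + 6 = 19/3)
(u(-5) - 11)**2 = (19/3 - 11)**2 = (-14/3)**2 = 196/9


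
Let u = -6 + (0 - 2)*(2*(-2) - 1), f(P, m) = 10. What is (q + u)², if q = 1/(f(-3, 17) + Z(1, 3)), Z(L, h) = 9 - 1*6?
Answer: 2809/169 ≈ 16.621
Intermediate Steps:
Z(L, h) = 3 (Z(L, h) = 9 - 6 = 3)
q = 1/13 (q = 1/(10 + 3) = 1/13 ≈ 0.076923)
u = 4 (u = -6 - 2*(-4 - 1) = -6 - 2*(-5) = -6 + 10 = 4)
(q + u)² = (1/13 + 4)² = (53/13)² = 2809/169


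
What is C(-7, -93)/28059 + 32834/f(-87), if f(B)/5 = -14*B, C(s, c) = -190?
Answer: 153355351/28479885 ≈ 5.3847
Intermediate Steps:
f(B) = -70*B (f(B) = 5*(-14*B) = -70*B)
C(-7, -93)/28059 + 32834/f(-87) = -190/28059 + 32834/((-70*(-87))) = -190*1/28059 + 32834/6090 = -190/28059 + 32834*(1/6090) = -190/28059 + 16417/3045 = 153355351/28479885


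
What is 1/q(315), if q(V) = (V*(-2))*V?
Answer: -1/198450 ≈ -5.0391e-6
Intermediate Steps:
q(V) = -2*V**2 (q(V) = (-2*V)*V = -2*V**2)
1/q(315) = 1/(-2*315**2) = 1/(-2*99225) = 1/(-198450) = -1/198450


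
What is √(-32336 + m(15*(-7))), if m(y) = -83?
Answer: I*√32419 ≈ 180.05*I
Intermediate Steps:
√(-32336 + m(15*(-7))) = √(-32336 - 83) = √(-32419) = I*√32419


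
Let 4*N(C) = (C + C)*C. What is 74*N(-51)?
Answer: 96237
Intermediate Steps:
N(C) = C**2/2 (N(C) = ((C + C)*C)/4 = ((2*C)*C)/4 = (2*C**2)/4 = C**2/2)
74*N(-51) = 74*((1/2)*(-51)**2) = 74*((1/2)*2601) = 74*(2601/2) = 96237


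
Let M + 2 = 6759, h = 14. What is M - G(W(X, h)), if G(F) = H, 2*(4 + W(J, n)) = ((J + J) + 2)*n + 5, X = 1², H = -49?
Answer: 6806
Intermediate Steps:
M = 6757 (M = -2 + 6759 = 6757)
X = 1
W(J, n) = -3/2 + n*(2 + 2*J)/2 (W(J, n) = -4 + (((J + J) + 2)*n + 5)/2 = -4 + ((2*J + 2)*n + 5)/2 = -4 + ((2 + 2*J)*n + 5)/2 = -4 + (n*(2 + 2*J) + 5)/2 = -4 + (5 + n*(2 + 2*J))/2 = -4 + (5/2 + n*(2 + 2*J)/2) = -3/2 + n*(2 + 2*J)/2)
G(F) = -49
M - G(W(X, h)) = 6757 - 1*(-49) = 6757 + 49 = 6806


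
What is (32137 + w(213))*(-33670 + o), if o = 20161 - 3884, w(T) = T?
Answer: -562663550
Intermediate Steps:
o = 16277
(32137 + w(213))*(-33670 + o) = (32137 + 213)*(-33670 + 16277) = 32350*(-17393) = -562663550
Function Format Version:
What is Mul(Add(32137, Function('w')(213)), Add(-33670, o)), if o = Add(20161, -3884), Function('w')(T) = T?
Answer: -562663550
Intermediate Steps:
o = 16277
Mul(Add(32137, Function('w')(213)), Add(-33670, o)) = Mul(Add(32137, 213), Add(-33670, 16277)) = Mul(32350, -17393) = -562663550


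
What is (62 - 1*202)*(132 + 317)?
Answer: -62860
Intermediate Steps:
(62 - 1*202)*(132 + 317) = (62 - 202)*449 = -140*449 = -62860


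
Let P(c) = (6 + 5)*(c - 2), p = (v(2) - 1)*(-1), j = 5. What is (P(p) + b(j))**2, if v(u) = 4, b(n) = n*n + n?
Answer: 625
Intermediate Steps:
b(n) = n + n**2 (b(n) = n**2 + n = n + n**2)
p = -3 (p = (4 - 1)*(-1) = 3*(-1) = -3)
P(c) = -22 + 11*c (P(c) = 11*(-2 + c) = -22 + 11*c)
(P(p) + b(j))**2 = ((-22 + 11*(-3)) + 5*(1 + 5))**2 = ((-22 - 33) + 5*6)**2 = (-55 + 30)**2 = (-25)**2 = 625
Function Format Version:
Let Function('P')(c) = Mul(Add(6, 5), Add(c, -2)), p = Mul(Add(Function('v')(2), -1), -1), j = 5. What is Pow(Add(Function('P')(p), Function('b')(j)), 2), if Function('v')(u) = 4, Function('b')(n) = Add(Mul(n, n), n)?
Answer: 625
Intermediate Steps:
Function('b')(n) = Add(n, Pow(n, 2)) (Function('b')(n) = Add(Pow(n, 2), n) = Add(n, Pow(n, 2)))
p = -3 (p = Mul(Add(4, -1), -1) = Mul(3, -1) = -3)
Function('P')(c) = Add(-22, Mul(11, c)) (Function('P')(c) = Mul(11, Add(-2, c)) = Add(-22, Mul(11, c)))
Pow(Add(Function('P')(p), Function('b')(j)), 2) = Pow(Add(Add(-22, Mul(11, -3)), Mul(5, Add(1, 5))), 2) = Pow(Add(Add(-22, -33), Mul(5, 6)), 2) = Pow(Add(-55, 30), 2) = Pow(-25, 2) = 625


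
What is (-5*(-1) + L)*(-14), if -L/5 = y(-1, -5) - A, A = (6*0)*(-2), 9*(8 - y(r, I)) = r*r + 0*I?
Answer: 4340/9 ≈ 482.22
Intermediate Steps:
y(r, I) = 8 - r**2/9 (y(r, I) = 8 - (r*r + 0*I)/9 = 8 - (r**2 + 0)/9 = 8 - r**2/9)
A = 0 (A = 0*(-2) = 0)
L = -355/9 (L = -5*((8 - 1/9*(-1)**2) - 1*0) = -5*((8 - 1/9*1) + 0) = -5*((8 - 1/9) + 0) = -5*(71/9 + 0) = -5*71/9 = -355/9 ≈ -39.444)
(-5*(-1) + L)*(-14) = (-5*(-1) - 355/9)*(-14) = (5 - 355/9)*(-14) = -310/9*(-14) = 4340/9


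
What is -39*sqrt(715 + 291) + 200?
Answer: 200 - 39*sqrt(1006) ≈ -1037.0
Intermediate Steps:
-39*sqrt(715 + 291) + 200 = -39*sqrt(1006) + 200 = 200 - 39*sqrt(1006)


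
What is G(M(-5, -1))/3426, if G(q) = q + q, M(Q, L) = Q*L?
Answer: 5/1713 ≈ 0.0029189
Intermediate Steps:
M(Q, L) = L*Q
G(q) = 2*q
G(M(-5, -1))/3426 = (2*(-1*(-5)))/3426 = (2*5)*(1/3426) = 10*(1/3426) = 5/1713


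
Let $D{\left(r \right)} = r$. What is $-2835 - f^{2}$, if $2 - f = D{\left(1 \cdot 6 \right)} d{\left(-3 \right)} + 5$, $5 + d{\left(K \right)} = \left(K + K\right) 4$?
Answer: $-32076$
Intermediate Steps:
$d{\left(K \right)} = -5 + 8 K$ ($d{\left(K \right)} = -5 + \left(K + K\right) 4 = -5 + 2 K 4 = -5 + 8 K$)
$f = 171$ ($f = 2 - \left(1 \cdot 6 \left(-5 + 8 \left(-3\right)\right) + 5\right) = 2 - \left(6 \left(-5 - 24\right) + 5\right) = 2 - \left(6 \left(-29\right) + 5\right) = 2 - \left(-174 + 5\right) = 2 - -169 = 2 + 169 = 171$)
$-2835 - f^{2} = -2835 - 171^{2} = -2835 - 29241 = -32076$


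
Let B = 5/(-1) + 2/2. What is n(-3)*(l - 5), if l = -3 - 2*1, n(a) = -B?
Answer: -40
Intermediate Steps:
B = -4 (B = 5*(-1) + 2*(½) = -5 + 1 = -4)
n(a) = 4 (n(a) = -1*(-4) = 4)
l = -5 (l = -3 - 2 = -5)
n(-3)*(l - 5) = 4*(-5 - 5) = 4*(-10) = -40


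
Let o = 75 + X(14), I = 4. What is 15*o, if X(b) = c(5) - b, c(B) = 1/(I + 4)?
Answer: 7335/8 ≈ 916.88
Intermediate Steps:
c(B) = ⅛ (c(B) = 1/(4 + 4) = 1/8 = ⅛)
X(b) = ⅛ - b
o = 489/8 (o = 75 + (⅛ - 1*14) = 75 + (⅛ - 14) = 75 - 111/8 = 489/8 ≈ 61.125)
15*o = 15*(489/8) = 7335/8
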